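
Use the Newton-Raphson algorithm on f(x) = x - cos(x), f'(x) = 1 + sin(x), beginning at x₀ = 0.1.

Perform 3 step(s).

f(x) = x - cos(x)
f'(x) = 1 + sin(x)
x₀ = 0.1

Newton-Raphson formula: x_{n+1} = x_n - f(x_n)/f'(x_n)

Iteration 1:
  f(0.100000) = -0.895004
  f'(0.100000) = 1.099833
  x_1 = 0.100000 - (-0.895004)/1.099833 = 0.913763
Iteration 2:
  f(0.913763) = 0.302993
  f'(0.913763) = 1.791808
  x_2 = 0.913763 - 0.302993/1.791808 = 0.744664
Iteration 3:
  f(0.744664) = 0.009349
  f'(0.744664) = 1.677725
  x_3 = 0.744664 - 0.009349/1.677725 = 0.739092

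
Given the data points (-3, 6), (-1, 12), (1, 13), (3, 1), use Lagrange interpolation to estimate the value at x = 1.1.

Lagrange interpolation formula:
P(x) = Σ yᵢ × Lᵢ(x)
where Lᵢ(x) = Π_{j≠i} (x - xⱼ)/(xᵢ - xⱼ)

L_0(1.1) = (1.1 - (-1))/(-3 - (-1)) × (1.1 - 1)/(-3 - 1) × (1.1 - 3)/(-3 - 3) = 0.008313
L_1(1.1) = (1.1 - (-3))/(-1 - (-3)) × (1.1 - 1)/(-1 - 1) × (1.1 - 3)/(-1 - 3) = -0.048688
L_2(1.1) = (1.1 - (-3))/(1 - (-3)) × (1.1 - (-1))/(1 - (-1)) × (1.1 - 3)/(1 - 3) = 1.022437
L_3(1.1) = (1.1 - (-3))/(3 - (-3)) × (1.1 - (-1))/(3 - (-1)) × (1.1 - 1)/(3 - 1) = 0.017938

P(1.1) = 6×L_0(1.1) + 12×L_1(1.1) + 13×L_2(1.1) + 1×L_3(1.1)
P(1.1) = 12.775250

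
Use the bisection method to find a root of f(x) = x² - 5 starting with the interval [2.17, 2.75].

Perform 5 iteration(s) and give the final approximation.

f(x) = x² - 5
Initial interval: [2.17, 2.75]

Iteration 1:
  c_1 = (2.170000 + 2.750000)/2 = 2.460000
  f(c_1) = f(2.460000) = 1.051600
  f(a) × f(c) < 0, new interval: [2.170000, 2.460000]
Iteration 2:
  c_2 = (2.170000 + 2.460000)/2 = 2.315000
  f(c_2) = f(2.315000) = 0.359225
  f(a) × f(c) < 0, new interval: [2.170000, 2.315000]
Iteration 3:
  c_3 = (2.170000 + 2.315000)/2 = 2.242500
  f(c_3) = f(2.242500) = 0.028806
  f(a) × f(c) < 0, new interval: [2.170000, 2.242500]
Iteration 4:
  c_4 = (2.170000 + 2.242500)/2 = 2.206250
  f(c_4) = f(2.206250) = -0.132461
  f(a) × f(c) ≥ 0, new interval: [2.206250, 2.242500]
Iteration 5:
  c_5 = (2.206250 + 2.242500)/2 = 2.224375
  f(c_5) = f(2.224375) = -0.052156
  f(a) × f(c) ≥ 0, new interval: [2.224375, 2.242500]

After 5 iteration(s), the approximation is c_5 = 2.224375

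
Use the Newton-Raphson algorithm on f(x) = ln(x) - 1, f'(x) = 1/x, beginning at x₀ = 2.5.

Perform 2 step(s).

f(x) = ln(x) - 1
f'(x) = 1/x
x₀ = 2.5

Newton-Raphson formula: x_{n+1} = x_n - f(x_n)/f'(x_n)

Iteration 1:
  f(2.500000) = -0.083709
  f'(2.500000) = 0.400000
  x_1 = 2.500000 - (-0.083709)/0.400000 = 2.709273
Iteration 2:
  f(2.709273) = -0.003320
  f'(2.709273) = 0.369103
  x_2 = 2.709273 - (-0.003320)/0.369103 = 2.718267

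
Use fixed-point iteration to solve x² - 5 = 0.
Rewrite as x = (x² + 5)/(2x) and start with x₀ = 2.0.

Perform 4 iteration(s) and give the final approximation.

Equation: x² - 5 = 0
Fixed-point form: x = (x² + 5)/(2x)
x₀ = 2.0

x_1 = g(2.000000) = 2.250000
x_2 = g(2.250000) = 2.236111
x_3 = g(2.236111) = 2.236068
x_4 = g(2.236068) = 2.236068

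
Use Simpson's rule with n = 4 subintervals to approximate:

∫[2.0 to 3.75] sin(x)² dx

f(x) = sin(x)²
a = 2.0, b = 3.75, n = 4
h = (b - a)/n = 0.437500

Simpson's rule: (h/3)[f(x₀) + 4f(x₁) + 2f(x₂) + ... + f(xₙ)]

x_0 = 2.0000, f(x_0) = 0.826822, coefficient = 1
x_1 = 2.4375, f(x_1) = 0.419052, coefficient = 4
x_2 = 2.8750, f(x_2) = 0.069404, coefficient = 2
x_3 = 3.3125, f(x_3) = 0.028926, coefficient = 4
x_4 = 3.7500, f(x_4) = 0.326682, coefficient = 1

I ≈ (0.437500/3) × 3.084225 = 0.449783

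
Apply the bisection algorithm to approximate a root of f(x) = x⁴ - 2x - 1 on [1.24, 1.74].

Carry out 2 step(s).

f(x) = x⁴ - 2x - 1
Initial interval: [1.24, 1.74]

Iteration 1:
  c_1 = (1.240000 + 1.740000)/2 = 1.490000
  f(c_1) = f(1.490000) = 0.948844
  f(a) × f(c) < 0, new interval: [1.240000, 1.490000]
Iteration 2:
  c_2 = (1.240000 + 1.490000)/2 = 1.365000
  f(c_2) = f(1.365000) = -0.258393
  f(a) × f(c) ≥ 0, new interval: [1.365000, 1.490000]

After 2 iteration(s), the approximation is c_2 = 1.365000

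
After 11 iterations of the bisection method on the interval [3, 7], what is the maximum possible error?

Bisection error bound: |error| ≤ (b-a)/2^n
|error| ≤ (7 - 3)/2^11 = 4/2^11
|error| ≤ 0.0019531250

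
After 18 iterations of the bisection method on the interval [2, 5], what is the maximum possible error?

Bisection error bound: |error| ≤ (b-a)/2^n
|error| ≤ (5 - 2)/2^18 = 3/2^18
|error| ≤ 0.0000114441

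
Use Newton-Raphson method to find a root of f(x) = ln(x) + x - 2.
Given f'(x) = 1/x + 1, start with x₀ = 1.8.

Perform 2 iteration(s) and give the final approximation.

f(x) = ln(x) + x - 2
f'(x) = 1/x + 1
x₀ = 1.8

Newton-Raphson formula: x_{n+1} = x_n - f(x_n)/f'(x_n)

Iteration 1:
  f(1.800000) = 0.387787
  f'(1.800000) = 1.555556
  x_1 = 1.800000 - 0.387787/1.555556 = 1.550709
Iteration 2:
  f(1.550709) = -0.010579
  f'(1.550709) = 1.644866
  x_2 = 1.550709 - (-0.010579)/1.644866 = 1.557140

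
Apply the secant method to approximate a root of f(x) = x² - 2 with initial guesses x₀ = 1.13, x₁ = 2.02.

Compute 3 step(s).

f(x) = x² - 2
x₀ = 1.13, x₁ = 2.02

Secant formula: x_{n+1} = x_n - f(x_n)(x_n - x_{n-1})/(f(x_n) - f(x_{n-1}))

Iteration 1:
  f(1.130000) = -0.723100
  f(2.020000) = 2.080400
  x_2 = 2.020000 - 2.080400×(2.020000 - 1.130000)/(2.080400 - (-0.723100))
       = 1.359556
Iteration 2:
  f(2.020000) = 2.080400
  f(1.359556) = -0.151609
  x_3 = 1.359556 - (-0.151609)×(1.359556 - 2.020000)/(-0.151609 - 2.080400)
       = 1.404416
Iteration 3:
  f(1.359556) = -0.151609
  f(1.404416) = -0.027615
  x_4 = 1.404416 - (-0.027615)×(1.404416 - 1.359556)/(-0.027615 - (-0.151609))
       = 1.414407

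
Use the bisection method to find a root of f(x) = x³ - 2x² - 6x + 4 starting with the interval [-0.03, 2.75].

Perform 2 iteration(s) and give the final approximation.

f(x) = x³ - 2x² - 6x + 4
Initial interval: [-0.03, 2.75]

Iteration 1:
  c_1 = (-0.030000 + 2.750000)/2 = 1.360000
  f(c_1) = f(1.360000) = -5.343744
  f(a) × f(c) < 0, new interval: [-0.030000, 1.360000]
Iteration 2:
  c_2 = (-0.030000 + 1.360000)/2 = 0.665000
  f(c_2) = f(0.665000) = -0.580370
  f(a) × f(c) < 0, new interval: [-0.030000, 0.665000]

After 2 iteration(s), the approximation is c_2 = 0.665000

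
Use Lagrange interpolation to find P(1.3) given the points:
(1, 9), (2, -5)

Lagrange interpolation formula:
P(x) = Σ yᵢ × Lᵢ(x)
where Lᵢ(x) = Π_{j≠i} (x - xⱼ)/(xᵢ - xⱼ)

L_0(1.3) = (1.3 - 2)/(1 - 2) = 0.700000
L_1(1.3) = (1.3 - 1)/(2 - 1) = 0.300000

P(1.3) = 9×L_0(1.3) + (-5)×L_1(1.3)
P(1.3) = 4.800000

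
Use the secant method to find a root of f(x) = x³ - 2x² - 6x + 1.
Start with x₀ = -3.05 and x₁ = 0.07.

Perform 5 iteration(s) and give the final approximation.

f(x) = x³ - 2x² - 6x + 1
x₀ = -3.05, x₁ = 0.07

Secant formula: x_{n+1} = x_n - f(x_n)(x_n - x_{n-1})/(f(x_n) - f(x_{n-1}))

Iteration 1:
  f(-3.050000) = -27.677625
  f(0.070000) = 0.570543
  x_2 = 0.070000 - 0.570543×(0.070000 - (-3.050000))/(0.570543 - (-27.677625))
       = 0.006984
Iteration 2:
  f(0.070000) = 0.570543
  f(0.006984) = 0.958000
  x_3 = 0.006984 - 0.958000×(0.006984 - 0.070000)/(0.958000 - 0.570543)
       = 0.162793
Iteration 3:
  f(0.006984) = 0.958000
  f(0.162793) = -0.025449
  x_4 = 0.162793 - (-0.025449)×(0.162793 - 0.006984)/(-0.025449 - 0.958000)
       = 0.158761
Iteration 4:
  f(0.162793) = -0.025449
  f(0.158761) = 0.001023
  x_5 = 0.158761 - 0.001023×(0.158761 - 0.162793)/(0.001023 - (-0.025449))
       = 0.158917
Iteration 5:
  f(0.158761) = 0.001023
  f(0.158917) = 0.000001
  x_6 = 0.158917 - 0.000001×(0.158917 - 0.158761)/(0.000001 - 0.001023)
       = 0.158917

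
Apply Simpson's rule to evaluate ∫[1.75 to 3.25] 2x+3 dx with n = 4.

f(x) = 2x+3
a = 1.75, b = 3.25, n = 4
h = (b - a)/n = 0.375000

Simpson's rule: (h/3)[f(x₀) + 4f(x₁) + 2f(x₂) + ... + f(xₙ)]

x_0 = 1.7500, f(x_0) = 6.500000, coefficient = 1
x_1 = 2.1250, f(x_1) = 7.250000, coefficient = 4
x_2 = 2.5000, f(x_2) = 8.000000, coefficient = 2
x_3 = 2.8750, f(x_3) = 8.750000, coefficient = 4
x_4 = 3.2500, f(x_4) = 9.500000, coefficient = 1

I ≈ (0.375000/3) × 96.000000 = 12.000000
Exact value: 12.000000
Error: 0.000000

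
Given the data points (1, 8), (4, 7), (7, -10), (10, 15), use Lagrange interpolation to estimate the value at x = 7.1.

Lagrange interpolation formula:
P(x) = Σ yᵢ × Lᵢ(x)
where Lᵢ(x) = Π_{j≠i} (x - xⱼ)/(xᵢ - xⱼ)

L_0(7.1) = (7.1 - 4)/(1 - 4) × (7.1 - 7)/(1 - 7) × (7.1 - 10)/(1 - 10) = 0.005549
L_1(7.1) = (7.1 - 1)/(4 - 1) × (7.1 - 7)/(4 - 7) × (7.1 - 10)/(4 - 10) = -0.032759
L_2(7.1) = (7.1 - 1)/(7 - 1) × (7.1 - 4)/(7 - 4) × (7.1 - 10)/(7 - 10) = 1.015537
L_3(7.1) = (7.1 - 1)/(10 - 1) × (7.1 - 4)/(10 - 4) × (7.1 - 7)/(10 - 7) = 0.011673

P(7.1) = 8×L_0(7.1) + 7×L_1(7.1) + (-10)×L_2(7.1) + 15×L_3(7.1)
P(7.1) = -10.165198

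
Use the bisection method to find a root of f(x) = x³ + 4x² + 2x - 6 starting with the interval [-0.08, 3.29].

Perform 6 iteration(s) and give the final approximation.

f(x) = x³ + 4x² + 2x - 6
Initial interval: [-0.08, 3.29]

Iteration 1:
  c_1 = (-0.080000 + 3.290000)/2 = 1.605000
  f(c_1) = f(1.605000) = 11.648620
  f(a) × f(c) < 0, new interval: [-0.080000, 1.605000]
Iteration 2:
  c_2 = (-0.080000 + 1.605000)/2 = 0.762500
  f(c_2) = f(0.762500) = -1.706053
  f(a) × f(c) ≥ 0, new interval: [0.762500, 1.605000]
Iteration 3:
  c_3 = (0.762500 + 1.605000)/2 = 1.183750
  f(c_3) = f(1.183750) = 3.631303
  f(a) × f(c) < 0, new interval: [0.762500, 1.183750]
Iteration 4:
  c_4 = (0.762500 + 1.183750)/2 = 0.973125
  f(c_4) = f(0.973125) = 0.655661
  f(a) × f(c) < 0, new interval: [0.762500, 0.973125]
Iteration 5:
  c_5 = (0.762500 + 0.973125)/2 = 0.867812
  f(c_5) = f(0.867812) = -0.598433
  f(a) × f(c) ≥ 0, new interval: [0.867812, 0.973125]
Iteration 6:
  c_6 = (0.867812 + 0.973125)/2 = 0.920469
  f(c_6) = f(0.920469) = 0.009867
  f(a) × f(c) < 0, new interval: [0.867812, 0.920469]

After 6 iteration(s), the approximation is c_6 = 0.920469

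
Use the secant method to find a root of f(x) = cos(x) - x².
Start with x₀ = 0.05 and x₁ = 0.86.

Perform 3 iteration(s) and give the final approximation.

f(x) = cos(x) - x²
x₀ = 0.05, x₁ = 0.86

Secant formula: x_{n+1} = x_n - f(x_n)(x_n - x_{n-1})/(f(x_n) - f(x_{n-1}))

Iteration 1:
  f(0.050000) = 0.996250
  f(0.860000) = -0.087163
  x_2 = 0.860000 - (-0.087163)×(0.860000 - 0.050000)/(-0.087163 - 0.996250)
       = 0.794834
Iteration 2:
  f(0.860000) = -0.087163
  f(0.794834) = 0.068642
  x_3 = 0.794834 - 0.068642×(0.794834 - 0.860000)/(0.068642 - (-0.087163))
       = 0.823544
Iteration 3:
  f(0.794834) = 0.068642
  f(0.823544) = 0.001401
  x_4 = 0.823544 - 0.001401×(0.823544 - 0.794834)/(0.001401 - 0.068642)
       = 0.824142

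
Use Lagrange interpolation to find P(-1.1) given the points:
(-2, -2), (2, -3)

Lagrange interpolation formula:
P(x) = Σ yᵢ × Lᵢ(x)
where Lᵢ(x) = Π_{j≠i} (x - xⱼ)/(xᵢ - xⱼ)

L_0(-1.1) = (-1.1 - 2)/(-2 - 2) = 0.775000
L_1(-1.1) = (-1.1 - (-2))/(2 - (-2)) = 0.225000

P(-1.1) = (-2)×L_0(-1.1) + (-3)×L_1(-1.1)
P(-1.1) = -2.225000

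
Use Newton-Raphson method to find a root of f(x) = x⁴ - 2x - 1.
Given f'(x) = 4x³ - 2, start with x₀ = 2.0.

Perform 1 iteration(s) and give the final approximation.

f(x) = x⁴ - 2x - 1
f'(x) = 4x³ - 2
x₀ = 2.0

Newton-Raphson formula: x_{n+1} = x_n - f(x_n)/f'(x_n)

Iteration 1:
  f(2.000000) = 11.000000
  f'(2.000000) = 30.000000
  x_1 = 2.000000 - 11.000000/30.000000 = 1.633333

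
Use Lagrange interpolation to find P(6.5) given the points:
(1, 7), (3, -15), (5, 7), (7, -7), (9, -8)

Lagrange interpolation formula:
P(x) = Σ yᵢ × Lᵢ(x)
where Lᵢ(x) = Π_{j≠i} (x - xⱼ)/(xᵢ - xⱼ)

L_0(6.5) = (6.5 - 3)/(1 - 3) × (6.5 - 5)/(1 - 5) × (6.5 - 7)/(1 - 7) × (6.5 - 9)/(1 - 9) = 0.017090
L_1(6.5) = (6.5 - 1)/(3 - 1) × (6.5 - 5)/(3 - 5) × (6.5 - 7)/(3 - 7) × (6.5 - 9)/(3 - 9) = -0.107422
L_2(6.5) = (6.5 - 1)/(5 - 1) × (6.5 - 3)/(5 - 3) × (6.5 - 7)/(5 - 7) × (6.5 - 9)/(5 - 9) = 0.375977
L_3(6.5) = (6.5 - 1)/(7 - 1) × (6.5 - 3)/(7 - 3) × (6.5 - 5)/(7 - 5) × (6.5 - 9)/(7 - 9) = 0.751953
L_4(6.5) = (6.5 - 1)/(9 - 1) × (6.5 - 3)/(9 - 3) × (6.5 - 5)/(9 - 5) × (6.5 - 7)/(9 - 7) = -0.037598

P(6.5) = 7×L_0(6.5) + (-15)×L_1(6.5) + 7×L_2(6.5) + (-7)×L_3(6.5) + (-8)×L_4(6.5)
P(6.5) = -0.600098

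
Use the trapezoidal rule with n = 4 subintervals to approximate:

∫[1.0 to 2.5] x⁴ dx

f(x) = x⁴
a = 1.0, b = 2.5, n = 4
h = (b - a)/n = 0.375000

Trapezoidal rule: (h/2)[f(x₀) + 2f(x₁) + 2f(x₂) + ... + f(xₙ)]

x_0 = 1.0000, f(x_0) = 1.000000, coefficient = 1
x_1 = 1.3750, f(x_1) = 3.574463, coefficient = 2
x_2 = 1.7500, f(x_2) = 9.378906, coefficient = 2
x_3 = 2.1250, f(x_3) = 20.390869, coefficient = 2
x_4 = 2.5000, f(x_4) = 39.062500, coefficient = 1

I ≈ (0.375000/2) × 106.750977 = 20.015808
Exact value: 19.331250
Error: 0.684558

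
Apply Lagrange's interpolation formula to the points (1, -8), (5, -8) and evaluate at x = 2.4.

Lagrange interpolation formula:
P(x) = Σ yᵢ × Lᵢ(x)
where Lᵢ(x) = Π_{j≠i} (x - xⱼ)/(xᵢ - xⱼ)

L_0(2.4) = (2.4 - 5)/(1 - 5) = 0.650000
L_1(2.4) = (2.4 - 1)/(5 - 1) = 0.350000

P(2.4) = (-8)×L_0(2.4) + (-8)×L_1(2.4)
P(2.4) = -8.000000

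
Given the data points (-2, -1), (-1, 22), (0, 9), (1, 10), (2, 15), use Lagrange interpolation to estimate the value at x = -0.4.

Lagrange interpolation formula:
P(x) = Σ yᵢ × Lᵢ(x)
where Lᵢ(x) = Π_{j≠i} (x - xⱼ)/(xᵢ - xⱼ)

L_0(-0.4) = (-0.4 - (-1))/(-2 - (-1)) × (-0.4 - 0)/(-2 - 0) × (-0.4 - 1)/(-2 - 1) × (-0.4 - 2)/(-2 - 2) = -0.033600
L_1(-0.4) = (-0.4 - (-2))/(-1 - (-2)) × (-0.4 - 0)/(-1 - 0) × (-0.4 - 1)/(-1 - 1) × (-0.4 - 2)/(-1 - 2) = 0.358400
L_2(-0.4) = (-0.4 - (-2))/(0 - (-2)) × (-0.4 - (-1))/(0 - (-1)) × (-0.4 - 1)/(0 - 1) × (-0.4 - 2)/(0 - 2) = 0.806400
L_3(-0.4) = (-0.4 - (-2))/(1 - (-2)) × (-0.4 - (-1))/(1 - (-1)) × (-0.4 - 0)/(1 - 0) × (-0.4 - 2)/(1 - 2) = -0.153600
L_4(-0.4) = (-0.4 - (-2))/(2 - (-2)) × (-0.4 - (-1))/(2 - (-1)) × (-0.4 - 0)/(2 - 0) × (-0.4 - 1)/(2 - 1) = 0.022400

P(-0.4) = (-1)×L_0(-0.4) + 22×L_1(-0.4) + 9×L_2(-0.4) + 10×L_3(-0.4) + 15×L_4(-0.4)
P(-0.4) = 13.976000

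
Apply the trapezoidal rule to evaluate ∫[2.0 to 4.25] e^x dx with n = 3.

f(x) = e^x
a = 2.0, b = 4.25, n = 3
h = (b - a)/n = 0.750000

Trapezoidal rule: (h/2)[f(x₀) + 2f(x₁) + 2f(x₂) + ... + f(xₙ)]

x_0 = 2.0000, f(x_0) = 7.389056, coefficient = 1
x_1 = 2.7500, f(x_1) = 15.642632, coefficient = 2
x_2 = 3.5000, f(x_2) = 33.115452, coefficient = 2
x_3 = 4.2500, f(x_3) = 70.105412, coefficient = 1

I ≈ (0.750000/2) × 175.010636 = 65.628989
Exact value: 62.716356
Error: 2.912632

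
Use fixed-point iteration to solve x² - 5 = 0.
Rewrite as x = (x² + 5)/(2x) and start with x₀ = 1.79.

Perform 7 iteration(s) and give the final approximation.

Equation: x² - 5 = 0
Fixed-point form: x = (x² + 5)/(2x)
x₀ = 1.79

x_1 = g(1.790000) = 2.291648
x_2 = g(2.291648) = 2.236742
x_3 = g(2.236742) = 2.236068
x_4 = g(2.236068) = 2.236068
x_5 = g(2.236068) = 2.236068
x_6 = g(2.236068) = 2.236068
x_7 = g(2.236068) = 2.236068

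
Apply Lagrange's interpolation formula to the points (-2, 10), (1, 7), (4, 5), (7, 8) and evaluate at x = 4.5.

Lagrange interpolation formula:
P(x) = Σ yᵢ × Lᵢ(x)
where Lᵢ(x) = Π_{j≠i} (x - xⱼ)/(xᵢ - xⱼ)

L_0(4.5) = (4.5 - 1)/(-2 - 1) × (4.5 - 4)/(-2 - 4) × (4.5 - 7)/(-2 - 7) = 0.027006
L_1(4.5) = (4.5 - (-2))/(1 - (-2)) × (4.5 - 4)/(1 - 4) × (4.5 - 7)/(1 - 7) = -0.150463
L_2(4.5) = (4.5 - (-2))/(4 - (-2)) × (4.5 - 1)/(4 - 1) × (4.5 - 7)/(4 - 7) = 1.053241
L_3(4.5) = (4.5 - (-2))/(7 - (-2)) × (4.5 - 1)/(7 - 1) × (4.5 - 4)/(7 - 4) = 0.070216

P(4.5) = 10×L_0(4.5) + 7×L_1(4.5) + 5×L_2(4.5) + 8×L_3(4.5)
P(4.5) = 5.044753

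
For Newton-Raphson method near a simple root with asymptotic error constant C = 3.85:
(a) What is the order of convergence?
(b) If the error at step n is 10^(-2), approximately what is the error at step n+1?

(a) Newton-Raphson has quadratic (order 2) convergence near simple roots.
    This means |e_{n+1}| ≈ C|e_n|².

(b) With |e_n| = 10^(-2) and C = 3.85:
    |e_{n+1}| ≈ 3.85 × (10^(-2))² = 3.85 × 10^(-4)

(a) 2 (quadratic); (b) |e_{n+1}| ≈ 3.850e-04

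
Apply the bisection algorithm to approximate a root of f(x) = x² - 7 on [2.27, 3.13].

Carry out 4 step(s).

f(x) = x² - 7
Initial interval: [2.27, 3.13]

Iteration 1:
  c_1 = (2.270000 + 3.130000)/2 = 2.700000
  f(c_1) = f(2.700000) = 0.290000
  f(a) × f(c) < 0, new interval: [2.270000, 2.700000]
Iteration 2:
  c_2 = (2.270000 + 2.700000)/2 = 2.485000
  f(c_2) = f(2.485000) = -0.824775
  f(a) × f(c) ≥ 0, new interval: [2.485000, 2.700000]
Iteration 3:
  c_3 = (2.485000 + 2.700000)/2 = 2.592500
  f(c_3) = f(2.592500) = -0.278944
  f(a) × f(c) ≥ 0, new interval: [2.592500, 2.700000]
Iteration 4:
  c_4 = (2.592500 + 2.700000)/2 = 2.646250
  f(c_4) = f(2.646250) = 0.002639
  f(a) × f(c) < 0, new interval: [2.592500, 2.646250]

After 4 iteration(s), the approximation is c_4 = 2.646250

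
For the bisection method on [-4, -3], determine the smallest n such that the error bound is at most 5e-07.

We need (b-a)/2^n ≤ 5e-07
(-3 - (-4))/2^n ≤ 5e-07
1/2^n ≤ 5e-07
2^n ≥ 2000000
n ≥ log₂(2000000) = 20.93
n ≥ 21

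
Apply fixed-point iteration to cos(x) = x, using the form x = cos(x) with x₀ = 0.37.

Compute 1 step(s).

Equation: cos(x) = x
Fixed-point form: x = cos(x)
x₀ = 0.37

x_1 = g(0.370000) = 0.932327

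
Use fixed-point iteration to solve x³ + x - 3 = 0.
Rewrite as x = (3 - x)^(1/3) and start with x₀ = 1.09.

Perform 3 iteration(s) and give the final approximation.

Equation: x³ + x - 3 = 0
Fixed-point form: x = (3 - x)^(1/3)
x₀ = 1.09

x_1 = g(1.090000) = 1.240731
x_2 = g(1.240731) = 1.207195
x_3 = g(1.207195) = 1.214817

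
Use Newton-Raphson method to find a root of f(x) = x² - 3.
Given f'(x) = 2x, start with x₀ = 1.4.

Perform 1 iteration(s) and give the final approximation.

f(x) = x² - 3
f'(x) = 2x
x₀ = 1.4

Newton-Raphson formula: x_{n+1} = x_n - f(x_n)/f'(x_n)

Iteration 1:
  f(1.400000) = -1.040000
  f'(1.400000) = 2.800000
  x_1 = 1.400000 - (-1.040000)/2.800000 = 1.771429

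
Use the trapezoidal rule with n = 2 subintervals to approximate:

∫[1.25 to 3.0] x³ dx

f(x) = x³
a = 1.25, b = 3.0, n = 2
h = (b - a)/n = 0.875000

Trapezoidal rule: (h/2)[f(x₀) + 2f(x₁) + 2f(x₂) + ... + f(xₙ)]

x_0 = 1.2500, f(x_0) = 1.953125, coefficient = 1
x_1 = 2.1250, f(x_1) = 9.595703, coefficient = 2
x_2 = 3.0000, f(x_2) = 27.000000, coefficient = 1

I ≈ (0.875000/2) × 48.144531 = 21.063232
Exact value: 19.639648
Error: 1.423584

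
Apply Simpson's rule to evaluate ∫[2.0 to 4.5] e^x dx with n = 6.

f(x) = e^x
a = 2.0, b = 4.5, n = 6
h = (b - a)/n = 0.416667

Simpson's rule: (h/3)[f(x₀) + 4f(x₁) + 2f(x₂) + ... + f(xₙ)]

x_0 = 2.0000, f(x_0) = 7.389056, coefficient = 1
x_1 = 2.4167, f(x_1) = 11.208436, coefficient = 4
x_2 = 2.8333, f(x_2) = 17.002040, coefficient = 2
x_3 = 3.2500, f(x_3) = 25.790340, coefficient = 4
x_4 = 3.6667, f(x_4) = 39.121284, coefficient = 2
x_5 = 4.0833, f(x_5) = 59.342950, coefficient = 4
x_6 = 4.5000, f(x_6) = 90.017131, coefficient = 1

I ≈ (0.416667/3) × 595.019739 = 82.641630
Exact value: 82.628075
Error: 0.013555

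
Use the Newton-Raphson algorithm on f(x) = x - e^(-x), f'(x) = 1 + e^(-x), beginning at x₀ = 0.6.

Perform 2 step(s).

f(x) = x - e^(-x)
f'(x) = 1 + e^(-x)
x₀ = 0.6

Newton-Raphson formula: x_{n+1} = x_n - f(x_n)/f'(x_n)

Iteration 1:
  f(0.600000) = 0.051188
  f'(0.600000) = 1.548812
  x_1 = 0.600000 - 0.051188/1.548812 = 0.566950
Iteration 2:
  f(0.566950) = -0.000303
  f'(0.566950) = 1.567253
  x_2 = 0.566950 - (-0.000303)/1.567253 = 0.567143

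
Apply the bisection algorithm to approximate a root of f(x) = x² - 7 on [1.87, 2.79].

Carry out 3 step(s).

f(x) = x² - 7
Initial interval: [1.87, 2.79]

Iteration 1:
  c_1 = (1.870000 + 2.790000)/2 = 2.330000
  f(c_1) = f(2.330000) = -1.571100
  f(a) × f(c) ≥ 0, new interval: [2.330000, 2.790000]
Iteration 2:
  c_2 = (2.330000 + 2.790000)/2 = 2.560000
  f(c_2) = f(2.560000) = -0.446400
  f(a) × f(c) ≥ 0, new interval: [2.560000, 2.790000]
Iteration 3:
  c_3 = (2.560000 + 2.790000)/2 = 2.675000
  f(c_3) = f(2.675000) = 0.155625
  f(a) × f(c) < 0, new interval: [2.560000, 2.675000]

After 3 iteration(s), the approximation is c_3 = 2.675000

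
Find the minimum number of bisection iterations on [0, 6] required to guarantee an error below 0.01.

We need (b-a)/2^n ≤ 0.01
(6 - 0)/2^n ≤ 0.01
6/2^n ≤ 0.01
2^n ≥ 600
n ≥ log₂(600) = 9.23
n ≥ 10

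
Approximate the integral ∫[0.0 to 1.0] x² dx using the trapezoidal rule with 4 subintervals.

f(x) = x²
a = 0.0, b = 1.0, n = 4
h = (b - a)/n = 0.250000

Trapezoidal rule: (h/2)[f(x₀) + 2f(x₁) + 2f(x₂) + ... + f(xₙ)]

x_0 = 0.0000, f(x_0) = 0.000000, coefficient = 1
x_1 = 0.2500, f(x_1) = 0.062500, coefficient = 2
x_2 = 0.5000, f(x_2) = 0.250000, coefficient = 2
x_3 = 0.7500, f(x_3) = 0.562500, coefficient = 2
x_4 = 1.0000, f(x_4) = 1.000000, coefficient = 1

I ≈ (0.250000/2) × 2.750000 = 0.343750
Exact value: 0.333333
Error: 0.010417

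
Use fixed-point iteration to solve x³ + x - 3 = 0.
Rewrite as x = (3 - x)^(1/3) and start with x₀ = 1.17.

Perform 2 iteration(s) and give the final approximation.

Equation: x³ + x - 3 = 0
Fixed-point form: x = (3 - x)^(1/3)
x₀ = 1.17

x_1 = g(1.170000) = 1.223161
x_2 = g(1.223161) = 1.211200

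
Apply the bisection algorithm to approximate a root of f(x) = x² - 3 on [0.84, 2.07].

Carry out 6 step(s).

f(x) = x² - 3
Initial interval: [0.84, 2.07]

Iteration 1:
  c_1 = (0.840000 + 2.070000)/2 = 1.455000
  f(c_1) = f(1.455000) = -0.882975
  f(a) × f(c) ≥ 0, new interval: [1.455000, 2.070000]
Iteration 2:
  c_2 = (1.455000 + 2.070000)/2 = 1.762500
  f(c_2) = f(1.762500) = 0.106406
  f(a) × f(c) < 0, new interval: [1.455000, 1.762500]
Iteration 3:
  c_3 = (1.455000 + 1.762500)/2 = 1.608750
  f(c_3) = f(1.608750) = -0.411923
  f(a) × f(c) ≥ 0, new interval: [1.608750, 1.762500]
Iteration 4:
  c_4 = (1.608750 + 1.762500)/2 = 1.685625
  f(c_4) = f(1.685625) = -0.158668
  f(a) × f(c) ≥ 0, new interval: [1.685625, 1.762500]
Iteration 5:
  c_5 = (1.685625 + 1.762500)/2 = 1.724062
  f(c_5) = f(1.724062) = -0.027608
  f(a) × f(c) ≥ 0, new interval: [1.724062, 1.762500]
Iteration 6:
  c_6 = (1.724062 + 1.762500)/2 = 1.743281
  f(c_6) = f(1.743281) = 0.039030
  f(a) × f(c) < 0, new interval: [1.724062, 1.743281]

After 6 iteration(s), the approximation is c_6 = 1.743281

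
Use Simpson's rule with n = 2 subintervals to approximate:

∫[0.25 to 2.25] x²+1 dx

f(x) = x²+1
a = 0.25, b = 2.25, n = 2
h = (b - a)/n = 1.000000

Simpson's rule: (h/3)[f(x₀) + 4f(x₁) + 2f(x₂) + ... + f(xₙ)]

x_0 = 0.2500, f(x_0) = 1.062500, coefficient = 1
x_1 = 1.2500, f(x_1) = 2.562500, coefficient = 4
x_2 = 2.2500, f(x_2) = 6.062500, coefficient = 1

I ≈ (1.000000/3) × 17.375000 = 5.791667
Exact value: 5.791667
Error: 0.000000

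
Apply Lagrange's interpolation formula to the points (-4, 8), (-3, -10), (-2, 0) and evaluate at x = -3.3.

Lagrange interpolation formula:
P(x) = Σ yᵢ × Lᵢ(x)
where Lᵢ(x) = Π_{j≠i} (x - xⱼ)/(xᵢ - xⱼ)

L_0(-3.3) = (-3.3 - (-3))/(-4 - (-3)) × (-3.3 - (-2))/(-4 - (-2)) = 0.195000
L_1(-3.3) = (-3.3 - (-4))/(-3 - (-4)) × (-3.3 - (-2))/(-3 - (-2)) = 0.910000
L_2(-3.3) = (-3.3 - (-4))/(-2 - (-4)) × (-3.3 - (-3))/(-2 - (-3)) = -0.105000

P(-3.3) = 8×L_0(-3.3) + (-10)×L_1(-3.3) + 0×L_2(-3.3)
P(-3.3) = -7.540000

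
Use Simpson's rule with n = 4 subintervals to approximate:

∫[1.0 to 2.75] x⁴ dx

f(x) = x⁴
a = 1.0, b = 2.75, n = 4
h = (b - a)/n = 0.437500

Simpson's rule: (h/3)[f(x₀) + 4f(x₁) + 2f(x₂) + ... + f(xₙ)]

x_0 = 1.0000, f(x_0) = 1.000000, coefficient = 1
x_1 = 1.4375, f(x_1) = 4.270035, coefficient = 4
x_2 = 1.8750, f(x_2) = 12.359619, coefficient = 2
x_3 = 2.3125, f(x_3) = 28.597427, coefficient = 4
x_4 = 2.7500, f(x_4) = 57.191406, coefficient = 1

I ≈ (0.437500/3) × 214.380493 = 31.263822
Exact value: 31.255273
Error: 0.008548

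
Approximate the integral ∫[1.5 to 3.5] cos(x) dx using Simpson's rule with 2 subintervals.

f(x) = cos(x)
a = 1.5, b = 3.5, n = 2
h = (b - a)/n = 1.000000

Simpson's rule: (h/3)[f(x₀) + 4f(x₁) + 2f(x₂) + ... + f(xₙ)]

x_0 = 1.5000, f(x_0) = 0.070737, coefficient = 1
x_1 = 2.5000, f(x_1) = -0.801144, coefficient = 4
x_2 = 3.5000, f(x_2) = -0.936457, coefficient = 1

I ≈ (1.000000/3) × -4.070294 = -1.356765
Exact value: -1.348278
Error: 0.008486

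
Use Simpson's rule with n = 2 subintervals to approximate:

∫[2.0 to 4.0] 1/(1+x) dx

f(x) = 1/(1+x)
a = 2.0, b = 4.0, n = 2
h = (b - a)/n = 1.000000

Simpson's rule: (h/3)[f(x₀) + 4f(x₁) + 2f(x₂) + ... + f(xₙ)]

x_0 = 2.0000, f(x_0) = 0.333333, coefficient = 1
x_1 = 3.0000, f(x_1) = 0.250000, coefficient = 4
x_2 = 4.0000, f(x_2) = 0.200000, coefficient = 1

I ≈ (1.000000/3) × 1.533333 = 0.511111
Exact value: 0.510826
Error: 0.000285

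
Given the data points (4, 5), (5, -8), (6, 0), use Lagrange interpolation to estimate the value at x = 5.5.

Lagrange interpolation formula:
P(x) = Σ yᵢ × Lᵢ(x)
where Lᵢ(x) = Π_{j≠i} (x - xⱼ)/(xᵢ - xⱼ)

L_0(5.5) = (5.5 - 5)/(4 - 5) × (5.5 - 6)/(4 - 6) = -0.125000
L_1(5.5) = (5.5 - 4)/(5 - 4) × (5.5 - 6)/(5 - 6) = 0.750000
L_2(5.5) = (5.5 - 4)/(6 - 4) × (5.5 - 5)/(6 - 5) = 0.375000

P(5.5) = 5×L_0(5.5) + (-8)×L_1(5.5) + 0×L_2(5.5)
P(5.5) = -6.625000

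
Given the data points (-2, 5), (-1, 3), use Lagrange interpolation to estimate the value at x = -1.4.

Lagrange interpolation formula:
P(x) = Σ yᵢ × Lᵢ(x)
where Lᵢ(x) = Π_{j≠i} (x - xⱼ)/(xᵢ - xⱼ)

L_0(-1.4) = (-1.4 - (-1))/(-2 - (-1)) = 0.400000
L_1(-1.4) = (-1.4 - (-2))/(-1 - (-2)) = 0.600000

P(-1.4) = 5×L_0(-1.4) + 3×L_1(-1.4)
P(-1.4) = 3.800000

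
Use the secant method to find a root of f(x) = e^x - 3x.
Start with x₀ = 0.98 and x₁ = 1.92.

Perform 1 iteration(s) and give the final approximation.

f(x) = e^x - 3x
x₀ = 0.98, x₁ = 1.92

Secant formula: x_{n+1} = x_n - f(x_n)(x_n - x_{n-1})/(f(x_n) - f(x_{n-1}))

Iteration 1:
  f(0.980000) = -0.275544
  f(1.920000) = 1.060958
  x_2 = 1.920000 - 1.060958×(1.920000 - 0.980000)/(1.060958 - (-0.275544))
       = 1.173798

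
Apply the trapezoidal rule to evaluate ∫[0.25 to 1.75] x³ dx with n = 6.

f(x) = x³
a = 0.25, b = 1.75, n = 6
h = (b - a)/n = 0.250000

Trapezoidal rule: (h/2)[f(x₀) + 2f(x₁) + 2f(x₂) + ... + f(xₙ)]

x_0 = 0.2500, f(x_0) = 0.015625, coefficient = 1
x_1 = 0.5000, f(x_1) = 0.125000, coefficient = 2
x_2 = 0.7500, f(x_2) = 0.421875, coefficient = 2
x_3 = 1.0000, f(x_3) = 1.000000, coefficient = 2
x_4 = 1.2500, f(x_4) = 1.953125, coefficient = 2
x_5 = 1.5000, f(x_5) = 3.375000, coefficient = 2
x_6 = 1.7500, f(x_6) = 5.359375, coefficient = 1

I ≈ (0.250000/2) × 19.125000 = 2.390625
Exact value: 2.343750
Error: 0.046875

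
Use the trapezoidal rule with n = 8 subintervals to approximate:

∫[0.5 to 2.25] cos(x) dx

f(x) = cos(x)
a = 0.5, b = 2.25, n = 8
h = (b - a)/n = 0.218750

Trapezoidal rule: (h/2)[f(x₀) + 2f(x₁) + 2f(x₂) + ... + f(xₙ)]

x_0 = 0.5000, f(x_0) = 0.877583, coefficient = 1
x_1 = 0.7188, f(x_1) = 0.752629, coefficient = 2
x_2 = 0.9375, f(x_2) = 0.591805, coefficient = 2
x_3 = 1.1562, f(x_3) = 0.402775, coefficient = 2
x_4 = 1.3750, f(x_4) = 0.194548, coefficient = 2
x_5 = 1.5938, f(x_5) = -0.022952, coefficient = 2
x_6 = 1.8125, f(x_6) = -0.239357, coefficient = 2
x_7 = 2.0312, f(x_7) = -0.444355, coefficient = 2
x_8 = 2.2500, f(x_8) = -0.628174, coefficient = 1

I ≈ (0.218750/2) × 2.719596 = 0.297456
Exact value: 0.298648
Error: 0.001192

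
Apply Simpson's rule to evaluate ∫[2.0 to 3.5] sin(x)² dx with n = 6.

f(x) = sin(x)²
a = 2.0, b = 3.5, n = 6
h = (b - a)/n = 0.250000

Simpson's rule: (h/3)[f(x₀) + 4f(x₁) + 2f(x₂) + ... + f(xₙ)]

x_0 = 2.0000, f(x_0) = 0.826822, coefficient = 1
x_1 = 2.2500, f(x_1) = 0.605398, coefficient = 4
x_2 = 2.5000, f(x_2) = 0.358169, coefficient = 2
x_3 = 2.7500, f(x_3) = 0.145665, coefficient = 4
x_4 = 3.0000, f(x_4) = 0.019915, coefficient = 2
x_5 = 3.2500, f(x_5) = 0.011706, coefficient = 4
x_6 = 3.5000, f(x_6) = 0.123049, coefficient = 1

I ≈ (0.250000/3) × 4.757115 = 0.396426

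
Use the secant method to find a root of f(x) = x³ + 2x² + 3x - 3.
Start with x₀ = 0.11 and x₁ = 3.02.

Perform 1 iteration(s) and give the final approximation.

f(x) = x³ + 2x² + 3x - 3
x₀ = 0.11, x₁ = 3.02

Secant formula: x_{n+1} = x_n - f(x_n)(x_n - x_{n-1})/(f(x_n) - f(x_{n-1}))

Iteration 1:
  f(0.110000) = -2.644469
  f(3.020000) = 51.844408
  x_2 = 3.020000 - 51.844408×(3.020000 - 0.110000)/(51.844408 - (-2.644469))
       = 0.251229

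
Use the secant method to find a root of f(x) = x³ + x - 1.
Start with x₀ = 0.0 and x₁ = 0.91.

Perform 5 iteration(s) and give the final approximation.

f(x) = x³ + x - 1
x₀ = 0.0, x₁ = 0.91

Secant formula: x_{n+1} = x_n - f(x_n)(x_n - x_{n-1})/(f(x_n) - f(x_{n-1}))

Iteration 1:
  f(0.000000) = -1.000000
  f(0.910000) = 0.663571
  x_2 = 0.910000 - 0.663571×(0.910000 - 0.000000)/(0.663571 - (-1.000000))
       = 0.547016
Iteration 2:
  f(0.910000) = 0.663571
  f(0.547016) = -0.289302
  x_3 = 0.547016 - (-0.289302)×(0.547016 - 0.910000)/(-0.289302 - 0.663571)
       = 0.657222
Iteration 3:
  f(0.547016) = -0.289302
  f(0.657222) = -0.058898
  x_4 = 0.657222 - (-0.058898)×(0.657222 - 0.547016)/(-0.058898 - (-0.289302))
       = 0.685393
Iteration 4:
  f(0.657222) = -0.058898
  f(0.685393) = 0.007366
  x_5 = 0.685393 - 0.007366×(0.685393 - 0.657222)/(0.007366 - (-0.058898))
       = 0.682262
Iteration 5:
  f(0.685393) = 0.007366
  f(0.682262) = -0.000159
  x_6 = 0.682262 - (-0.000159)×(0.682262 - 0.685393)/(-0.000159 - 0.007366)
       = 0.682328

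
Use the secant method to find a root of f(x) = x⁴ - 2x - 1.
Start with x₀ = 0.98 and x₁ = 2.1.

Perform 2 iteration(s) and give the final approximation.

f(x) = x⁴ - 2x - 1
x₀ = 0.98, x₁ = 2.1

Secant formula: x_{n+1} = x_n - f(x_n)(x_n - x_{n-1})/(f(x_n) - f(x_{n-1}))

Iteration 1:
  f(0.980000) = -2.037632
  f(2.100000) = 14.248100
  x_2 = 2.100000 - 14.248100×(2.100000 - 0.980000)/(14.248100 - (-2.037632))
       = 1.120132
Iteration 2:
  f(2.100000) = 14.248100
  f(1.120132) = -1.666004
  x_3 = 1.120132 - (-1.666004)×(1.120132 - 2.100000)/(-1.666004 - 14.248100)
       = 1.222711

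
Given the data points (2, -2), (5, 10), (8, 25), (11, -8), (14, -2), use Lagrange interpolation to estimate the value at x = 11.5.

Lagrange interpolation formula:
P(x) = Σ yᵢ × Lᵢ(x)
where Lᵢ(x) = Π_{j≠i} (x - xⱼ)/(xᵢ - xⱼ)

L_0(11.5) = (11.5 - 5)/(2 - 5) × (11.5 - 8)/(2 - 8) × (11.5 - 11)/(2 - 11) × (11.5 - 14)/(2 - 14) = -0.014628
L_1(11.5) = (11.5 - 2)/(5 - 2) × (11.5 - 8)/(5 - 8) × (11.5 - 11)/(5 - 11) × (11.5 - 14)/(5 - 14) = 0.085520
L_2(11.5) = (11.5 - 2)/(8 - 2) × (11.5 - 5)/(8 - 5) × (11.5 - 11)/(8 - 11) × (11.5 - 14)/(8 - 14) = -0.238233
L_3(11.5) = (11.5 - 2)/(11 - 2) × (11.5 - 5)/(11 - 5) × (11.5 - 8)/(11 - 8) × (11.5 - 14)/(11 - 14) = 1.111754
L_4(11.5) = (11.5 - 2)/(14 - 2) × (11.5 - 5)/(14 - 5) × (11.5 - 8)/(14 - 8) × (11.5 - 11)/(14 - 11) = 0.055588

P(11.5) = (-2)×L_0(11.5) + 10×L_1(11.5) + 25×L_2(11.5) + (-8)×L_3(11.5) + (-2)×L_4(11.5)
P(11.5) = -14.076582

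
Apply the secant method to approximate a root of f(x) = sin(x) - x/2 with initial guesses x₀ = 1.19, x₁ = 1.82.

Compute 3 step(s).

f(x) = sin(x) - x/2
x₀ = 1.19, x₁ = 1.82

Secant formula: x_{n+1} = x_n - f(x_n)(x_n - x_{n-1})/(f(x_n) - f(x_{n-1}))

Iteration 1:
  f(1.190000) = 0.333369
  f(1.820000) = 0.059109
  x_2 = 1.820000 - 0.059109×(1.820000 - 1.190000)/(0.059109 - 0.333369)
       = 1.955779
Iteration 2:
  f(1.820000) = 0.059109
  f(1.955779) = -0.051085
  x_3 = 1.955779 - (-0.051085)×(1.955779 - 1.820000)/(-0.051085 - 0.059109)
       = 1.892833
Iteration 3:
  f(1.955779) = -0.051085
  f(1.892833) = 0.002176
  x_4 = 1.892833 - 0.002176×(1.892833 - 1.955779)/(0.002176 - (-0.051085))
       = 1.895405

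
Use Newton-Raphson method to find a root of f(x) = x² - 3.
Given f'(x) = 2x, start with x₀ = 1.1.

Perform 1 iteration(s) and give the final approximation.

f(x) = x² - 3
f'(x) = 2x
x₀ = 1.1

Newton-Raphson formula: x_{n+1} = x_n - f(x_n)/f'(x_n)

Iteration 1:
  f(1.100000) = -1.790000
  f'(1.100000) = 2.200000
  x_1 = 1.100000 - (-1.790000)/2.200000 = 1.913636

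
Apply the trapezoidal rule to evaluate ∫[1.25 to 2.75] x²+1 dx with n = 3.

f(x) = x²+1
a = 1.25, b = 2.75, n = 3
h = (b - a)/n = 0.500000

Trapezoidal rule: (h/2)[f(x₀) + 2f(x₁) + 2f(x₂) + ... + f(xₙ)]

x_0 = 1.2500, f(x_0) = 2.562500, coefficient = 1
x_1 = 1.7500, f(x_1) = 4.062500, coefficient = 2
x_2 = 2.2500, f(x_2) = 6.062500, coefficient = 2
x_3 = 2.7500, f(x_3) = 8.562500, coefficient = 1

I ≈ (0.500000/2) × 31.375000 = 7.843750
Exact value: 7.781250
Error: 0.062500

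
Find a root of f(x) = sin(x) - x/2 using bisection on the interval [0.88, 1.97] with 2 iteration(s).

f(x) = sin(x) - x/2
Initial interval: [0.88, 1.97]

Iteration 1:
  c_1 = (0.880000 + 1.970000)/2 = 1.425000
  f(c_1) = f(1.425000) = 0.276891
  f(a) × f(c) ≥ 0, new interval: [1.425000, 1.970000]
Iteration 2:
  c_2 = (1.425000 + 1.970000)/2 = 1.697500
  f(c_2) = f(1.697500) = 0.143234
  f(a) × f(c) ≥ 0, new interval: [1.697500, 1.970000]

After 2 iteration(s), the approximation is c_2 = 1.697500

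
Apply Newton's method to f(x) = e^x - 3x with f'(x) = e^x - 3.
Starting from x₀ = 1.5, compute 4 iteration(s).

f(x) = e^x - 3x
f'(x) = e^x - 3
x₀ = 1.5

Newton-Raphson formula: x_{n+1} = x_n - f(x_n)/f'(x_n)

Iteration 1:
  f(1.500000) = -0.018311
  f'(1.500000) = 1.481689
  x_1 = 1.500000 - (-0.018311)/1.481689 = 1.512358
Iteration 2:
  f(1.512358) = 0.000344
  f'(1.512358) = 1.537418
  x_2 = 1.512358 - 0.000344/1.537418 = 1.512135
Iteration 3:
  f(1.512135) = 0.000000
  f'(1.512135) = 1.536404
  x_3 = 1.512135 - 0.000000/1.536404 = 1.512135
Iteration 4:
  f(1.512135) = 0.000000
  f'(1.512135) = 1.536404
  x_4 = 1.512135 - 0.000000/1.536404 = 1.512135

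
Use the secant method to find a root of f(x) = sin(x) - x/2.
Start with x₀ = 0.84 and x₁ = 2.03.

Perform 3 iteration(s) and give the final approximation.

f(x) = sin(x) - x/2
x₀ = 0.84, x₁ = 2.03

Secant formula: x_{n+1} = x_n - f(x_n)(x_n - x_{n-1})/(f(x_n) - f(x_{n-1}))

Iteration 1:
  f(0.840000) = 0.324643
  f(2.030000) = -0.118594
  x_2 = 2.030000 - (-0.118594)×(2.030000 - 0.840000)/(-0.118594 - 0.324643)
       = 1.711599
Iteration 2:
  f(2.030000) = -0.118594
  f(1.711599) = 0.134304
  x_3 = 1.711599 - 0.134304×(1.711599 - 2.030000)/(0.134304 - (-0.118594))
       = 1.880689
Iteration 3:
  f(1.711599) = 0.134304
  f(1.880689) = 0.012022
  x_4 = 1.880689 - 0.012022×(1.880689 - 1.711599)/(0.012022 - 0.134304)
       = 1.897313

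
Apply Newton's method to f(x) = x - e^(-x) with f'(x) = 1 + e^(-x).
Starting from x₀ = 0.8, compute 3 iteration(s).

f(x) = x - e^(-x)
f'(x) = 1 + e^(-x)
x₀ = 0.8

Newton-Raphson formula: x_{n+1} = x_n - f(x_n)/f'(x_n)

Iteration 1:
  f(0.800000) = 0.350671
  f'(0.800000) = 1.449329
  x_1 = 0.800000 - 0.350671/1.449329 = 0.558046
Iteration 2:
  f(0.558046) = -0.014280
  f'(0.558046) = 1.572326
  x_2 = 0.558046 - (-0.014280)/1.572326 = 0.567128
Iteration 3:
  f(0.567128) = -0.000024
  f'(0.567128) = 1.567152
  x_3 = 0.567128 - (-0.000024)/1.567152 = 0.567143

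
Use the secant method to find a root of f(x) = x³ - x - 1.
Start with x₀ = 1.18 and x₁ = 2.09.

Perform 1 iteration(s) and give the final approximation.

f(x) = x³ - x - 1
x₀ = 1.18, x₁ = 2.09

Secant formula: x_{n+1} = x_n - f(x_n)(x_n - x_{n-1})/(f(x_n) - f(x_{n-1}))

Iteration 1:
  f(1.180000) = -0.536968
  f(2.090000) = 6.039329
  x_2 = 2.090000 - 6.039329×(2.090000 - 1.180000)/(6.039329 - (-0.536968))
       = 1.254303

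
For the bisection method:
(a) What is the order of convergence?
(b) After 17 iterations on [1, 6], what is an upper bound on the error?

(a) Bisection has linear (order 1) convergence; the error is halved each step.

(b) Error bound = (b-a)/2^n = (6 - 1)/2^{17}
    = 5/2^{17}

(a) 1 (linear); (b) error ≤ 3.81e-05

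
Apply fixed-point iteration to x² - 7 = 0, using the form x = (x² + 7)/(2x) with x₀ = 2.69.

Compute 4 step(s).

Equation: x² - 7 = 0
Fixed-point form: x = (x² + 7)/(2x)
x₀ = 2.69

x_1 = g(2.690000) = 2.646115
x_2 = g(2.646115) = 2.645751
x_3 = g(2.645751) = 2.645751
x_4 = g(2.645751) = 2.645751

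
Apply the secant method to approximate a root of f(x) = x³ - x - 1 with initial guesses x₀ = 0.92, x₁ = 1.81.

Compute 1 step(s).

f(x) = x³ - x - 1
x₀ = 0.92, x₁ = 1.81

Secant formula: x_{n+1} = x_n - f(x_n)(x_n - x_{n-1})/(f(x_n) - f(x_{n-1}))

Iteration 1:
  f(0.920000) = -1.141312
  f(1.810000) = 3.119741
  x_2 = 1.810000 - 3.119741×(1.810000 - 0.920000)/(3.119741 - (-1.141312))
       = 1.158384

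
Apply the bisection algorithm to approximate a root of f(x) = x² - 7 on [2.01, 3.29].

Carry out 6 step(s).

f(x) = x² - 7
Initial interval: [2.01, 3.29]

Iteration 1:
  c_1 = (2.010000 + 3.290000)/2 = 2.650000
  f(c_1) = f(2.650000) = 0.022500
  f(a) × f(c) < 0, new interval: [2.010000, 2.650000]
Iteration 2:
  c_2 = (2.010000 + 2.650000)/2 = 2.330000
  f(c_2) = f(2.330000) = -1.571100
  f(a) × f(c) ≥ 0, new interval: [2.330000, 2.650000]
Iteration 3:
  c_3 = (2.330000 + 2.650000)/2 = 2.490000
  f(c_3) = f(2.490000) = -0.799900
  f(a) × f(c) ≥ 0, new interval: [2.490000, 2.650000]
Iteration 4:
  c_4 = (2.490000 + 2.650000)/2 = 2.570000
  f(c_4) = f(2.570000) = -0.395100
  f(a) × f(c) ≥ 0, new interval: [2.570000, 2.650000]
Iteration 5:
  c_5 = (2.570000 + 2.650000)/2 = 2.610000
  f(c_5) = f(2.610000) = -0.187900
  f(a) × f(c) ≥ 0, new interval: [2.610000, 2.650000]
Iteration 6:
  c_6 = (2.610000 + 2.650000)/2 = 2.630000
  f(c_6) = f(2.630000) = -0.083100
  f(a) × f(c) ≥ 0, new interval: [2.630000, 2.650000]

After 6 iteration(s), the approximation is c_6 = 2.630000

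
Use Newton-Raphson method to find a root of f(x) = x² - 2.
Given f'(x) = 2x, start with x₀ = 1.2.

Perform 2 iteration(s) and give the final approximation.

f(x) = x² - 2
f'(x) = 2x
x₀ = 1.2

Newton-Raphson formula: x_{n+1} = x_n - f(x_n)/f'(x_n)

Iteration 1:
  f(1.200000) = -0.560000
  f'(1.200000) = 2.400000
  x_1 = 1.200000 - (-0.560000)/2.400000 = 1.433333
Iteration 2:
  f(1.433333) = 0.054444
  f'(1.433333) = 2.866667
  x_2 = 1.433333 - 0.054444/2.866667 = 1.414341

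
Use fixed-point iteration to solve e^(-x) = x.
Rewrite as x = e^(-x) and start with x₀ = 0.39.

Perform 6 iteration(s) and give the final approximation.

Equation: e^(-x) = x
Fixed-point form: x = e^(-x)
x₀ = 0.39

x_1 = g(0.390000) = 0.677057
x_2 = g(0.677057) = 0.508110
x_3 = g(0.508110) = 0.601631
x_4 = g(0.601631) = 0.547917
x_5 = g(0.547917) = 0.578153
x_6 = g(0.578153) = 0.560934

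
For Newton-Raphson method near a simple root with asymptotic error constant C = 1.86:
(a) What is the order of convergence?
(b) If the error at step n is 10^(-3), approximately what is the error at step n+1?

(a) Newton-Raphson has quadratic (order 2) convergence near simple roots.
    This means |e_{n+1}| ≈ C|e_n|².

(b) With |e_n| = 10^(-3) and C = 1.86:
    |e_{n+1}| ≈ 1.86 × (10^(-3))² = 1.86 × 10^(-6)

(a) 2 (quadratic); (b) |e_{n+1}| ≈ 1.860e-06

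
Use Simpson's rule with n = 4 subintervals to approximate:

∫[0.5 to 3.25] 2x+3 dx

f(x) = 2x+3
a = 0.5, b = 3.25, n = 4
h = (b - a)/n = 0.687500

Simpson's rule: (h/3)[f(x₀) + 4f(x₁) + 2f(x₂) + ... + f(xₙ)]

x_0 = 0.5000, f(x_0) = 4.000000, coefficient = 1
x_1 = 1.1875, f(x_1) = 5.375000, coefficient = 4
x_2 = 1.8750, f(x_2) = 6.750000, coefficient = 2
x_3 = 2.5625, f(x_3) = 8.125000, coefficient = 4
x_4 = 3.2500, f(x_4) = 9.500000, coefficient = 1

I ≈ (0.687500/3) × 81.000000 = 18.562500
Exact value: 18.562500
Error: 0.000000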